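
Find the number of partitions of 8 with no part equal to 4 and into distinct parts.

The partitions of 8 that satisfy the conditions:
8
7, 1
6, 2
5, 3
5, 2, 1

5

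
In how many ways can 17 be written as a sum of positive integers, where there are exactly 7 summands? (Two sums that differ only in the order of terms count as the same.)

There are too many to list fully; the first 12 (by largest part) are:
1+1+1+1+1+1+11
1+1+1+1+1+2+10
1+1+1+1+1+3+9
1+1+1+1+2+2+9
1+1+1+1+1+4+8
1+1+1+1+2+3+8
1+1+1+2+2+2+8
1+1+1+1+1+5+7
1+1+1+1+2+4+7
1+1+1+1+3+3+7
1+1+1+2+2+3+7
1+1+2+2+2+2+7
…and 26 more, for 38 total.

38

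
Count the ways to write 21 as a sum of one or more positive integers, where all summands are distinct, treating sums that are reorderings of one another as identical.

76

Direct enumeration gives 76 partitions.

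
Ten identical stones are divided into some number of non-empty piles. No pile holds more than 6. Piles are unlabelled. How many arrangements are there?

35

There are too many to list fully; the first 12 (by largest part) are:
6+4
6+3+1
6+2+2
6+2+1+1
6+1+1+1+1
5+5
5+4+1
5+3+2
5+3+1+1
5+2+2+1
5+2+1+1+1
5+1+1+1+1+1
…and 23 more, for 35 total.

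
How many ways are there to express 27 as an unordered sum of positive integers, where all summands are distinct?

Enumerating by decreasing first part gives 192 partitions in all.

192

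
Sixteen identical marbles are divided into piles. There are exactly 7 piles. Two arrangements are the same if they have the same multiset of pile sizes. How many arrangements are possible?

A partial list (first 12 by largest part):
1+1+1+1+1+1+10
1+1+1+1+1+2+9
1+1+1+1+1+3+8
1+1+1+1+2+2+8
1+1+1+1+1+4+7
1+1+1+1+2+3+7
1+1+1+2+2+2+7
1+1+1+1+1+5+6
1+1+1+1+2+4+6
1+1+1+1+3+3+6
1+1+1+2+2+3+6
1+1+2+2+2+2+6
…and 16 more, for 28 total.

28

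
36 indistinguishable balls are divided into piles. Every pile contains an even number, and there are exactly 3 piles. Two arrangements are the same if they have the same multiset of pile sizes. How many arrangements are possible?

27

There are too many to list fully; the first 12 (by largest part) are:
32, 2, 2
30, 4, 2
28, 6, 2
28, 4, 4
26, 8, 2
26, 6, 4
24, 10, 2
24, 8, 4
24, 6, 6
22, 12, 2
22, 10, 4
22, 8, 6
…and 15 more, for 27 total.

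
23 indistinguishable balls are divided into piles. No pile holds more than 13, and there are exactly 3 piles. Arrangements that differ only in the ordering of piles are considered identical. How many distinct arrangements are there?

The partitions of 23 that satisfy the conditions:
13,9,1
13,8,2
13,7,3
13,6,4
13,5,5
12,10,1
12,9,2
12,8,3
12,7,4
12,6,5
11,11,1
11,10,2
11,9,3
11,8,4
11,7,5
11,6,6
10,10,3
10,9,4
10,8,5
10,7,6
9,9,5
9,8,6
9,7,7
8,8,7

24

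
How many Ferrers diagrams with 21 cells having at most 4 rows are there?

Direct enumeration gives 120 partitions.

120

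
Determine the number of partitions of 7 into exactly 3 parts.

Listing the qualifying partitions of 7:
5,1,1
4,2,1
3,3,1
3,2,2
Counting gives 4.

4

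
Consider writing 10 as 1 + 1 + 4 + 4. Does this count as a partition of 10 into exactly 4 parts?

Yes

The parts sum to 10, and the condition 'there are exactly 4 summands' holds.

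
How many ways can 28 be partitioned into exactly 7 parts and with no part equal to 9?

365

There are 365 such partitions.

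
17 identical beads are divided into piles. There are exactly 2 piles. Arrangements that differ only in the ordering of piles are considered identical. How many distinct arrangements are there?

8

Listing the qualifying partitions of 17:
16, 1
15, 2
14, 3
13, 4
12, 5
11, 6
10, 7
9, 8
Counting gives 8.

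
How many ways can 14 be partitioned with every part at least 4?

They are:
14
10, 4
9, 5
8, 6
7, 7
6, 4, 4
5, 5, 4

7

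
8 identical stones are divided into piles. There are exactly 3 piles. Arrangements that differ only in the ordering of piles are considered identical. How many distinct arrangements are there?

They are:
6, 1, 1
5, 2, 1
4, 3, 1
4, 2, 2
3, 3, 2
That's 5 in total.

5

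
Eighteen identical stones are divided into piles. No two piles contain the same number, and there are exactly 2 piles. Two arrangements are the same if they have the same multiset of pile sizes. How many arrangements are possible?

8

Enumerating:
17+1
16+2
15+3
14+4
13+5
12+6
11+7
10+8
Counting gives 8.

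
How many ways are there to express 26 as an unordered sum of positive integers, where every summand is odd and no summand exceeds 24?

164

Enumerating by decreasing first part gives 164 partitions in all.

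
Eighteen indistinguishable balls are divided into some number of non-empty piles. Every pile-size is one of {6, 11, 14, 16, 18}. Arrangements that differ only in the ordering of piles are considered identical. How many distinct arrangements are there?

They are:
18
6 + 6 + 6
Counting gives 2.

2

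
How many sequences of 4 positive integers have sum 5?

Equivalently, choose which 3 of the 4 gaps become plus signs: C(4,3) = 4.

4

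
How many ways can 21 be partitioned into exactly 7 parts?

105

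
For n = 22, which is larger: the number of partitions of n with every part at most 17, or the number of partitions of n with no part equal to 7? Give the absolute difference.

164

Partitions of 22 with every part at most 17: 990.
Partitions of 22 with no part equal to 7: 826.
|990 − 826| = 164.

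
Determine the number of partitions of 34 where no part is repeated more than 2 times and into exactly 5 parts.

518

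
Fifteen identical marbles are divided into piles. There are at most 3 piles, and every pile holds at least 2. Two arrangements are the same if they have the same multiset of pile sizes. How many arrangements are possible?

The partitions of 15 that satisfy the conditions:
15
13,2
12,3
11,4
11,2,2
10,5
10,3,2
9,6
9,4,2
9,3,3
8,7
8,5,2
8,4,3
7,6,2
7,5,3
7,4,4
6,6,3
6,5,4
5,5,5
That's 19 in total.

19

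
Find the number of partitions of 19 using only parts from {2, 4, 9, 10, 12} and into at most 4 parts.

2

The partitions of 19 that satisfy the conditions:
9,10
2,4,4,9
That's 2 in total.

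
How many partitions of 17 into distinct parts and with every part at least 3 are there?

Listing the qualifying partitions of 17:
17
14+3
13+4
12+5
11+6
10+7
10+4+3
9+8
9+5+3
8+6+3
8+5+4
7+6+4
Counting gives 12.

12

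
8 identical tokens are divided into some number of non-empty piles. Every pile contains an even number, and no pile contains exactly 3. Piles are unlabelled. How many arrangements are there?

The partitions of 8 that satisfy the conditions:
8
2,6
4,4
2,2,4
2,2,2,2

5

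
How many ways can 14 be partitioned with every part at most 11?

131

A full systematic count gives 131.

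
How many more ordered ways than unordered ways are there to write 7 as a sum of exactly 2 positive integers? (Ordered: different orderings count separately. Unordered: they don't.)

3

Compositions: C(6,1) = 6.
Unordered (partitions into 2 parts): 3.
Difference: 6 − 3 = 3.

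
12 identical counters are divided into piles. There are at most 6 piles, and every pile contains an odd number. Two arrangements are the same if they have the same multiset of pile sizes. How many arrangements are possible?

The partitions of 12 that satisfy the conditions:
1, 11
3, 9
1, 1, 1, 9
5, 7
1, 1, 3, 7
1, 1, 1, 1, 1, 7
1, 1, 5, 5
1, 3, 3, 5
1, 1, 1, 1, 3, 5
3, 3, 3, 3
1, 1, 1, 3, 3, 3
Counting gives 11.

11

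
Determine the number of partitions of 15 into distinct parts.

A partial list (first 12 by largest part):
15
14+1
13+2
12+3
12+2+1
11+4
11+3+1
10+5
10+4+1
10+3+2
9+6
9+5+1
…and 15 more, for 27 total.

27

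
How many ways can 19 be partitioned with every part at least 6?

6

The partitions of 19 that satisfy the conditions:
19
13 + 6
12 + 7
11 + 8
10 + 9
7 + 6 + 6
That's 6 in total.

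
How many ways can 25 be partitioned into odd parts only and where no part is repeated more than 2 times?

34

A partial list (first 12 by largest part):
25
1,1,23
1,3,21
1,5,19
3,3,19
1,7,17
3,5,17
1,1,3,3,17
1,9,15
3,7,15
5,5,15
1,1,3,5,15
…and 22 more, for 34 total.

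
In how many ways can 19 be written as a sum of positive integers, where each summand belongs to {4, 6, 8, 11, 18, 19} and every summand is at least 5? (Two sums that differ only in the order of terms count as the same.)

2

Listing the qualifying partitions of 19:
19
11+8
That's 2 in total.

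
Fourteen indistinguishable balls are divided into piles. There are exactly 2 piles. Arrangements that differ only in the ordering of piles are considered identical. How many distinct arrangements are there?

The partitions of 14 that satisfy the conditions:
13, 1
12, 2
11, 3
10, 4
9, 5
8, 6
7, 7

7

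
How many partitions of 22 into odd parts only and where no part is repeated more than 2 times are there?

The partitions of 22 that satisfy the conditions:
1 + 21
3 + 19
5 + 17
1 + 1 + 3 + 17
7 + 15
1 + 1 + 5 + 15
1 + 3 + 3 + 15
9 + 13
1 + 1 + 7 + 13
1 + 3 + 5 + 13
11 + 11
1 + 1 + 9 + 11
1 + 3 + 7 + 11
1 + 5 + 5 + 11
3 + 3 + 5 + 11
1 + 3 + 9 + 9
1 + 5 + 7 + 9
3 + 3 + 7 + 9
3 + 5 + 5 + 9
1 + 1 + 3 + 3 + 5 + 9
3 + 5 + 7 + 7
1 + 1 + 3 + 3 + 7 + 7
1 + 1 + 3 + 5 + 5 + 7
Counting gives 23.

23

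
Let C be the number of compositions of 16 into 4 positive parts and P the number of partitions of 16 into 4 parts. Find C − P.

421

Ordered (compositions into 4 parts): C(15,3) = 455.
Partitions of 16 into exactly 4 parts: 34.
Difference: 455 − 34 = 421.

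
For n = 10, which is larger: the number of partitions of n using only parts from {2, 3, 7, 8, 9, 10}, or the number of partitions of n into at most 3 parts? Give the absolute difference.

Partitions of 10 using only parts from {2, 3, 7, 8, 9, 10}: 5.
Partitions of 10 into at most 3 parts: 14.
|5 − 14| = 9.

9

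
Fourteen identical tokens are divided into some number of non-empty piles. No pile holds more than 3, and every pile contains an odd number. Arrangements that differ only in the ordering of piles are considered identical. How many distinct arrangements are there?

Listing the qualifying partitions of 14:
3,3,3,3,1,1
3,3,3,1,1,1,1,1
3,3,1,1,1,1,1,1,1,1
3,1,1,1,1,1,1,1,1,1,1,1
1,1,1,1,1,1,1,1,1,1,1,1,1,1
Counting gives 5.

5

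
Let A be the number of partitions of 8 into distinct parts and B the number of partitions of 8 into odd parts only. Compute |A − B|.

Partitions of 8 into distinct parts: 6.
Partitions of 8 into odd parts only: 6.
|6 − 6| = 0.

0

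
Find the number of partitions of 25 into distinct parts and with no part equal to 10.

118

Enumerating by decreasing first part gives 118 partitions in all.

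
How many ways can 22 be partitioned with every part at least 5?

18

They are:
22
5+17
6+16
7+15
8+14
9+13
10+12
5+5+12
11+11
5+6+11
5+7+10
6+6+10
5+8+9
6+7+9
6+8+8
7+7+8
5+5+5+7
5+5+6+6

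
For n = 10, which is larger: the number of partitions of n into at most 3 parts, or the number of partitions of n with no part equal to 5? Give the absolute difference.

Partitions of 10 into at most 3 parts: 14.
Partitions of 10 with no part equal to 5: 35.
|14 − 35| = 21.

21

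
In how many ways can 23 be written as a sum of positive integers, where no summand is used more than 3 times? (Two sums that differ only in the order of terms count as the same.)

592

Systematic enumeration (by largest part, then next-largest, …) yields 592.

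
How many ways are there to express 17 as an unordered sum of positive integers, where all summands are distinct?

38

A partial list (first 12 by largest part):
17
16,1
15,2
14,3
14,2,1
13,4
13,3,1
12,5
12,4,1
12,3,2
11,6
11,5,1
…and 26 more, for 38 total.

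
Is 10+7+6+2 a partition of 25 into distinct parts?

Yes

The parts sum to 25, and the condition 'all summands are distinct' holds.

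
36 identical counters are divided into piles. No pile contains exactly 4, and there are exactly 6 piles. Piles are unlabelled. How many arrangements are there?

726

Direct enumeration gives 726 partitions.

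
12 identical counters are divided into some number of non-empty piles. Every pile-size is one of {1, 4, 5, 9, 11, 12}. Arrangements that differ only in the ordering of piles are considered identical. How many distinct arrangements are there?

Listing the qualifying partitions of 12:
12
11, 1
9, 1, 1, 1
5, 5, 1, 1
5, 4, 1, 1, 1
5, 1, 1, 1, 1, 1, 1, 1
4, 4, 4
4, 4, 1, 1, 1, 1
4, 1, 1, 1, 1, 1, 1, 1, 1
1, 1, 1, 1, 1, 1, 1, 1, 1, 1, 1, 1

10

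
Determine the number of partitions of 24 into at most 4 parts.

Systematic enumeration (by largest part, then next-largest, …) yields 169.

169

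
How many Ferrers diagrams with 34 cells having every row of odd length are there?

Enumerating by decreasing first part gives 512 partitions in all.

512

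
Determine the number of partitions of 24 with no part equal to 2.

Counting exhaustively, 573 partitions satisfy the conditions.

573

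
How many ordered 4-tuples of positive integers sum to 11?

Place 3 bars in the 10 internal gaps of a row of 11 dots: C(10,3) = 120.

120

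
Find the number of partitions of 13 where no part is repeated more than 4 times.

Counting exhaustively, 76 partitions satisfy the conditions.

76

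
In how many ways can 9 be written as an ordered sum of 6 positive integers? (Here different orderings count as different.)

56

Equivalently, choose which 5 of the 8 gaps become plus signs: C(8,5) = 56.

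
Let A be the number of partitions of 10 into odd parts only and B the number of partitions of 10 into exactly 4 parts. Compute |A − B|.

1

Partitions of 10 into odd parts only: 10.
Partitions of 10 into exactly 4 parts: 9.
|10 − 9| = 1.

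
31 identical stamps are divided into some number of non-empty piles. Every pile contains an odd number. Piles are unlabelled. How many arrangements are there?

340

A full systematic count gives 340.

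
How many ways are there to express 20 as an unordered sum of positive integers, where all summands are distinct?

64

A partial list (first 12 by largest part):
20
19,1
18,2
17,3
17,2,1
16,4
16,3,1
15,5
15,4,1
15,3,2
14,6
14,5,1
…and 52 more, for 64 total.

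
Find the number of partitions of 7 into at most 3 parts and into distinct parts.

The partitions of 7 that satisfy the conditions:
7
6, 1
5, 2
4, 3
4, 2, 1
That's 5 in total.

5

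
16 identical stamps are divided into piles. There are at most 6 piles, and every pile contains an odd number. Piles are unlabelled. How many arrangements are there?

20

They are:
1, 15
3, 13
1, 1, 1, 13
5, 11
1, 1, 3, 11
1, 1, 1, 1, 1, 11
7, 9
1, 1, 5, 9
1, 3, 3, 9
1, 1, 1, 1, 3, 9
1, 1, 7, 7
1, 3, 5, 7
1, 1, 1, 1, 5, 7
3, 3, 3, 7
1, 1, 1, 3, 3, 7
1, 5, 5, 5
3, 3, 5, 5
1, 1, 1, 3, 5, 5
1, 1, 3, 3, 3, 5
1, 3, 3, 3, 3, 3
Counting gives 20.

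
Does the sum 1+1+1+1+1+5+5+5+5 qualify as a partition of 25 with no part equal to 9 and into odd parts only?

Yes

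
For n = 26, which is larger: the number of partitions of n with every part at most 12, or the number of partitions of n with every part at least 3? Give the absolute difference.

Partitions of 26 with every part at most 12: 2063.
Partitions of 26 with every part at least 3: 158.
|2063 − 158| = 1905.

1905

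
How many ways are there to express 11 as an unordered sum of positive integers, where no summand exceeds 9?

54

A partial list (first 12 by largest part):
9, 2
9, 1, 1
8, 3
8, 2, 1
8, 1, 1, 1
7, 4
7, 3, 1
7, 2, 2
7, 2, 1, 1
7, 1, 1, 1, 1
6, 5
6, 4, 1
…and 42 more, for 54 total.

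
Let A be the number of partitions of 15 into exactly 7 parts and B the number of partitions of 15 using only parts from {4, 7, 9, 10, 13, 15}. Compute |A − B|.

19

Partitions of 15 into exactly 7 parts: 21.
Partitions of 15 using only parts from {4, 7, 9, 10, 13, 15}: 2.
|21 − 2| = 19.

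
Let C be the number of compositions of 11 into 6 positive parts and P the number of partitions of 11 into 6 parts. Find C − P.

245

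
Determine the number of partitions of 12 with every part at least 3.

9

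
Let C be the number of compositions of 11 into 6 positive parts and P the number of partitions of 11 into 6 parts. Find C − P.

245

Ordered (compositions into 6 parts): C(10,5) = 252.
Partitions of 11 into exactly 6 parts: 7.
Difference: 252 − 7 = 245.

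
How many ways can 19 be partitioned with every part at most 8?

Counting exhaustively, 352 partitions satisfy the conditions.

352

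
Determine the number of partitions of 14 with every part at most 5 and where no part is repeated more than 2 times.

They are:
5+5+4
5+5+3+1
5+5+2+2
5+5+2+1+1
5+4+4+1
5+4+3+2
5+4+3+1+1
5+4+2+2+1
5+3+3+2+1
5+3+2+2+1+1
4+4+3+3
4+4+3+2+1
4+4+2+2+1+1
4+3+3+2+2
4+3+3+2+1+1
That's 15 in total.

15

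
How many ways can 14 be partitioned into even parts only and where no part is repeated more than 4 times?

They are:
14
12 + 2
10 + 4
10 + 2 + 2
8 + 6
8 + 4 + 2
8 + 2 + 2 + 2
6 + 6 + 2
6 + 4 + 4
6 + 4 + 2 + 2
6 + 2 + 2 + 2 + 2
4 + 4 + 4 + 2
4 + 4 + 2 + 2 + 2

13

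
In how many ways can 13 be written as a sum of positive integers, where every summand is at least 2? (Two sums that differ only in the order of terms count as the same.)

24

Enumerating:
13
2 + 11
3 + 10
4 + 9
2 + 2 + 9
5 + 8
2 + 3 + 8
6 + 7
2 + 4 + 7
3 + 3 + 7
2 + 2 + 2 + 7
2 + 5 + 6
3 + 4 + 6
2 + 2 + 3 + 6
3 + 5 + 5
4 + 4 + 5
2 + 2 + 4 + 5
2 + 3 + 3 + 5
2 + 2 + 2 + 2 + 5
2 + 3 + 4 + 4
3 + 3 + 3 + 4
2 + 2 + 2 + 3 + 4
2 + 2 + 3 + 3 + 3
2 + 2 + 2 + 2 + 2 + 3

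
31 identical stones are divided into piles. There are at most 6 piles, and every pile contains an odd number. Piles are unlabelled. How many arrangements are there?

82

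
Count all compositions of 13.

4096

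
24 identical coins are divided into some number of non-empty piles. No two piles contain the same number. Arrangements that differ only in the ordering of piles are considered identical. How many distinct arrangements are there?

122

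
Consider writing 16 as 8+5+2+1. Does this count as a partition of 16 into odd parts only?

No

The parts sum to 16, and the condition 'every summand is odd' is violated.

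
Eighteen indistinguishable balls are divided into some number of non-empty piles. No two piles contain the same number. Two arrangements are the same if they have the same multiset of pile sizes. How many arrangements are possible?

46

A partial list (first 12 by largest part):
18
17 + 1
16 + 2
15 + 3
15 + 2 + 1
14 + 4
14 + 3 + 1
13 + 5
13 + 4 + 1
13 + 3 + 2
12 + 6
12 + 5 + 1
…and 34 more, for 46 total.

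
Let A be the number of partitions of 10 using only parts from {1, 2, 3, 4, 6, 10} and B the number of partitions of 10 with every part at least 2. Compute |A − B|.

Partitions of 10 using only parts from {1, 2, 3, 4, 6, 10}: 29.
Partitions of 10 with every part at least 2: 12.
|29 − 12| = 17.

17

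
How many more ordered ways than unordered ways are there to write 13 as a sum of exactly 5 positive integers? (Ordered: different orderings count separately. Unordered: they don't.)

Ordered (compositions into 5 parts): C(12,4) = 495.
Partitions of 13 into exactly 5 parts: 18.
Difference: 495 − 18 = 477.

477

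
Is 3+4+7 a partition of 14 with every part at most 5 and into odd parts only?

No

The parts sum to 14, and the condition 'no summand exceeds 5' is violated.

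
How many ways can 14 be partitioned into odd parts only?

22

The partitions of 14 that satisfy the conditions:
13, 1
11, 3
11, 1, 1, 1
9, 5
9, 3, 1, 1
9, 1, 1, 1, 1, 1
7, 7
7, 5, 1, 1
7, 3, 3, 1
7, 3, 1, 1, 1, 1
7, 1, 1, 1, 1, 1, 1, 1
5, 5, 3, 1
5, 5, 1, 1, 1, 1
5, 3, 3, 3
5, 3, 3, 1, 1, 1
5, 3, 1, 1, 1, 1, 1, 1
5, 1, 1, 1, 1, 1, 1, 1, 1, 1
3, 3, 3, 3, 1, 1
3, 3, 3, 1, 1, 1, 1, 1
3, 3, 1, 1, 1, 1, 1, 1, 1, 1
3, 1, 1, 1, 1, 1, 1, 1, 1, 1, 1, 1
1, 1, 1, 1, 1, 1, 1, 1, 1, 1, 1, 1, 1, 1
Counting gives 22.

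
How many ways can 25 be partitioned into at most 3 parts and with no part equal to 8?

A partial list (first 12 by largest part):
25
24 + 1
23 + 2
23 + 1 + 1
22 + 3
22 + 2 + 1
21 + 4
21 + 3 + 1
21 + 2 + 2
20 + 5
20 + 4 + 1
20 + 3 + 2
…and 44 more, for 56 total.

56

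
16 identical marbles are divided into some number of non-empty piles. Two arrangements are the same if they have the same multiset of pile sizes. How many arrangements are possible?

231

Direct enumeration gives 231 partitions.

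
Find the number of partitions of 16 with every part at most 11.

219

Direct enumeration gives 219 partitions.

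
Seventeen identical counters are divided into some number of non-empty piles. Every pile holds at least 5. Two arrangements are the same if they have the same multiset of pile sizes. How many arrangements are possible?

7

They are:
17
12,5
11,6
10,7
9,8
7,5,5
6,6,5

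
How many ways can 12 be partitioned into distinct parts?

Listing the qualifying partitions of 12:
12
1,11
2,10
3,9
1,2,9
4,8
1,3,8
5,7
1,4,7
2,3,7
1,5,6
2,4,6
1,2,3,6
3,4,5
1,2,4,5
That's 15 in total.

15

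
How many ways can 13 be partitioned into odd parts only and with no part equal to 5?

12

Listing the qualifying partitions of 13:
13
11,1,1
9,3,1
9,1,1,1,1
7,3,3
7,3,1,1,1
7,1,1,1,1,1,1
3,3,3,3,1
3,3,3,1,1,1,1
3,3,1,1,1,1,1,1,1
3,1,1,1,1,1,1,1,1,1,1
1,1,1,1,1,1,1,1,1,1,1,1,1
Counting gives 12.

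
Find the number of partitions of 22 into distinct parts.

89

Counting exhaustively, 89 partitions satisfy the conditions.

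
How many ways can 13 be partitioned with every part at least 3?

10

The partitions of 13 that satisfy the conditions:
13
3, 10
4, 9
5, 8
6, 7
3, 3, 7
3, 4, 6
3, 5, 5
4, 4, 5
3, 3, 3, 4
Counting gives 10.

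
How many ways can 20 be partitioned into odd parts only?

64

A partial list (first 12 by largest part):
19 + 1
17 + 3
17 + 1 + 1 + 1
15 + 5
15 + 3 + 1 + 1
15 + 1 + 1 + 1 + 1 + 1
13 + 7
13 + 5 + 1 + 1
13 + 3 + 3 + 1
13 + 3 + 1 + 1 + 1 + 1
13 + 1 + 1 + 1 + 1 + 1 + 1 + 1
11 + 9
…and 52 more, for 64 total.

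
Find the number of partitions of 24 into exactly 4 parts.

Enumerating by decreasing first part gives 108 partitions in all.

108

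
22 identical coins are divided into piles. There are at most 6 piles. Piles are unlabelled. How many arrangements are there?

391

There are 391 such partitions.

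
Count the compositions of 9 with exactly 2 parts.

A composition of 9 into 2 positive parts is chosen by placing 1 dividers among the 8 gaps between 9 units: C(8,1) = 8.

8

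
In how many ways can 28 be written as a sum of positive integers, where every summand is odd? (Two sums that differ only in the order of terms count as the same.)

222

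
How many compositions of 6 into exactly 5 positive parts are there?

5

By stars and bars with positive parts, the count is C(5,4) = 5.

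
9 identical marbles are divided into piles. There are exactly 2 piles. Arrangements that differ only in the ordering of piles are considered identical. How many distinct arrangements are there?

They are:
1,8
2,7
3,6
4,5
That's 4 in total.

4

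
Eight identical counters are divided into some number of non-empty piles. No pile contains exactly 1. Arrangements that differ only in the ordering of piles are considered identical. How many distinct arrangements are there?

7

The partitions of 8 that satisfy the conditions:
8
2 + 6
3 + 5
4 + 4
2 + 2 + 4
2 + 3 + 3
2 + 2 + 2 + 2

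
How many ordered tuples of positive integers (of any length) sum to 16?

Each of the 15 gaps between 16 units is either a break or not: 2^15 = 32768.

32768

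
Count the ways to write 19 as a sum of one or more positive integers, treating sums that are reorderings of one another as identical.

490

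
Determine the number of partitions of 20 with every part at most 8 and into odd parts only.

34

There are too many to list fully; the first 12 (by largest part) are:
7+7+5+1
7+7+3+3
7+7+3+1+1+1
7+7+1+1+1+1+1+1
7+5+5+3
7+5+5+1+1+1
7+5+3+3+1+1
7+5+3+1+1+1+1+1
7+5+1+1+1+1+1+1+1+1
7+3+3+3+3+1
7+3+3+3+1+1+1+1
7+3+3+1+1+1+1+1+1+1
…and 22 more, for 34 total.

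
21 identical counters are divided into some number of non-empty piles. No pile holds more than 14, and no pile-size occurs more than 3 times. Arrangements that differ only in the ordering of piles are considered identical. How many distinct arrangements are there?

369

Direct enumeration gives 369 partitions.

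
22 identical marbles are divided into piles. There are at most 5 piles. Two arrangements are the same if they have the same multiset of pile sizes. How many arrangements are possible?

Counting exhaustively, 255 partitions satisfy the conditions.

255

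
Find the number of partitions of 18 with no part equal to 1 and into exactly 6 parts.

11

Listing the qualifying partitions of 18:
8,2,2,2,2,2
7,3,2,2,2,2
6,4,2,2,2,2
6,3,3,2,2,2
5,5,2,2,2,2
5,4,3,2,2,2
5,3,3,3,2,2
4,4,4,2,2,2
4,4,3,3,2,2
4,3,3,3,3,2
3,3,3,3,3,3
Counting gives 11.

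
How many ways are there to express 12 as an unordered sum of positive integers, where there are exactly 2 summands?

6

Listing the qualifying partitions of 12:
1, 11
2, 10
3, 9
4, 8
5, 7
6, 6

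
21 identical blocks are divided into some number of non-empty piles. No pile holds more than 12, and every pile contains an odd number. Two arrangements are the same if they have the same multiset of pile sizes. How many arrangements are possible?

A partial list (first 12 by largest part):
11,9,1
11,7,3
11,7,1,1,1
11,5,5
11,5,3,1,1
11,5,1,1,1,1,1
11,3,3,3,1
11,3,3,1,1,1,1
11,3,1,1,1,1,1,1,1
11,1,1,1,1,1,1,1,1,1,1
9,9,3
9,9,1,1,1
…and 50 more, for 62 total.

62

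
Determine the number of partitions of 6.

11

The partitions of 6 that satisfy the conditions:
6
1+5
2+4
1+1+4
3+3
1+2+3
1+1+1+3
2+2+2
1+1+2+2
1+1+1+1+2
1+1+1+1+1+1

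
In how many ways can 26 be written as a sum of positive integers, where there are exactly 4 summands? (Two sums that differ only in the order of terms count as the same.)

136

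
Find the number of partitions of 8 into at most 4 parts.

15

They are:
8
1 + 7
2 + 6
1 + 1 + 6
3 + 5
1 + 2 + 5
1 + 1 + 1 + 5
4 + 4
1 + 3 + 4
2 + 2 + 4
1 + 1 + 2 + 4
2 + 3 + 3
1 + 1 + 3 + 3
1 + 2 + 2 + 3
2 + 2 + 2 + 2
That's 15 in total.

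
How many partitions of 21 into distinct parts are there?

76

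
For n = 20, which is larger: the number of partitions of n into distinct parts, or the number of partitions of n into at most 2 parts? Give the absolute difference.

Partitions of 20 into distinct parts: 64.
Partitions of 20 into at most 2 parts: 11.
|64 − 11| = 53.

53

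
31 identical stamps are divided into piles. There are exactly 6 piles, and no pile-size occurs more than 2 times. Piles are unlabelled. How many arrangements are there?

Counting exhaustively, 377 partitions satisfy the conditions.

377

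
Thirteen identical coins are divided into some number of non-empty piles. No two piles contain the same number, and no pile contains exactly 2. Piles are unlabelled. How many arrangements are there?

11

They are:
13
12,1
10,3
9,4
9,3,1
8,5
8,4,1
7,6
7,5,1
6,4,3
5,4,3,1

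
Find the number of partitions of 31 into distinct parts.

Direct enumeration gives 340 partitions.

340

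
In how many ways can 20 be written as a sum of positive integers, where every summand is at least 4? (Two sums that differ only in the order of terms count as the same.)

Enumerating:
20
16, 4
15, 5
14, 6
13, 7
12, 8
12, 4, 4
11, 9
11, 5, 4
10, 10
10, 6, 4
10, 5, 5
9, 7, 4
9, 6, 5
8, 8, 4
8, 7, 5
8, 6, 6
8, 4, 4, 4
7, 7, 6
7, 5, 4, 4
6, 6, 4, 4
6, 5, 5, 4
5, 5, 5, 5
4, 4, 4, 4, 4

24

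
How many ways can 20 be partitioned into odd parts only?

There are too many to list fully; the first 12 (by largest part) are:
19 + 1
17 + 3
17 + 1 + 1 + 1
15 + 5
15 + 3 + 1 + 1
15 + 1 + 1 + 1 + 1 + 1
13 + 7
13 + 5 + 1 + 1
13 + 3 + 3 + 1
13 + 3 + 1 + 1 + 1 + 1
13 + 1 + 1 + 1 + 1 + 1 + 1 + 1
11 + 9
…and 52 more, for 64 total.

64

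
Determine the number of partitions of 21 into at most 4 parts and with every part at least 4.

There are too many to list fully; the first 12 (by largest part) are:
21
17+4
16+5
15+6
14+7
13+8
13+4+4
12+9
12+5+4
11+10
11+6+4
11+5+5
…and 14 more, for 26 total.

26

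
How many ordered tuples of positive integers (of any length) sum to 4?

Each of the 3 gaps between 4 units is either a break or not: 2^3 = 8.

8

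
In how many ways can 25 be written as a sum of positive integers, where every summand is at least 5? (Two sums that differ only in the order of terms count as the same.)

A partial list (first 12 by largest part):
25
20,5
19,6
18,7
17,8
16,9
15,10
15,5,5
14,11
14,6,5
13,12
13,7,5
…and 18 more, for 30 total.

30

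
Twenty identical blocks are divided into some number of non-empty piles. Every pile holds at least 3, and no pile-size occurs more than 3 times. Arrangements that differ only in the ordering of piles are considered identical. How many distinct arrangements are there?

There are too many to list fully; the first 12 (by largest part) are:
20
3 + 17
4 + 16
5 + 15
6 + 14
3 + 3 + 14
7 + 13
3 + 4 + 13
8 + 12
3 + 5 + 12
4 + 4 + 12
9 + 11
…and 32 more, for 44 total.

44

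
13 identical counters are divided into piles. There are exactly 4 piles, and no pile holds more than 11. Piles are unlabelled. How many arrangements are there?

They are:
10 + 1 + 1 + 1
9 + 2 + 1 + 1
8 + 3 + 1 + 1
8 + 2 + 2 + 1
7 + 4 + 1 + 1
7 + 3 + 2 + 1
7 + 2 + 2 + 2
6 + 5 + 1 + 1
6 + 4 + 2 + 1
6 + 3 + 3 + 1
6 + 3 + 2 + 2
5 + 5 + 2 + 1
5 + 4 + 3 + 1
5 + 4 + 2 + 2
5 + 3 + 3 + 2
4 + 4 + 4 + 1
4 + 4 + 3 + 2
4 + 3 + 3 + 3
Counting gives 18.

18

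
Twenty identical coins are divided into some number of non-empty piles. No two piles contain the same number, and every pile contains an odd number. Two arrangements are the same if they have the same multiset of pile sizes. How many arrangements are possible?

7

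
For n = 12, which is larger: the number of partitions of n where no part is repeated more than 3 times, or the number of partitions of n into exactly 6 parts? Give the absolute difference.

Partitions of 12 where no part is repeated more than 3 times: 50.
Partitions of 12 into exactly 6 parts: 11.
|50 − 11| = 39.

39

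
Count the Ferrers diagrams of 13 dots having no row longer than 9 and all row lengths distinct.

Enumerating:
4,9
1,3,9
5,8
1,4,8
2,3,8
6,7
1,5,7
2,4,7
1,2,3,7
2,5,6
3,4,6
1,2,4,6
1,3,4,5
Counting gives 13.

13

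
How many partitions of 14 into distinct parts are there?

Enumerating:
14
13,1
12,2
11,3
11,2,1
10,4
10,3,1
9,5
9,4,1
9,3,2
8,6
8,5,1
8,4,2
8,3,2,1
7,6,1
7,5,2
7,4,3
7,4,2,1
6,5,3
6,5,2,1
6,4,3,1
5,4,3,2
Counting gives 22.

22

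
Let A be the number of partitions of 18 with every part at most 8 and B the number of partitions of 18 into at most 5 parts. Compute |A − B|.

Partitions of 18 with every part at most 8: 288.
Partitions of 18 into at most 5 parts: 141.
|288 − 141| = 147.

147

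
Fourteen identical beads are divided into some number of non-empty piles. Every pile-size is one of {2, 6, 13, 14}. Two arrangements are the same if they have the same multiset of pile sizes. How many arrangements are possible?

Listing the qualifying partitions of 14:
14
2+6+6
2+2+2+2+6
2+2+2+2+2+2+2

4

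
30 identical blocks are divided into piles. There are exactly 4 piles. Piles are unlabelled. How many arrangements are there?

206

Enumerating by decreasing first part gives 206 partitions in all.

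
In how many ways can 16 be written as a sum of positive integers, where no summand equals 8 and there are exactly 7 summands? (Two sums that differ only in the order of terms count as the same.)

A partial list (first 12 by largest part):
10 + 1 + 1 + 1 + 1 + 1 + 1
9 + 2 + 1 + 1 + 1 + 1 + 1
7 + 4 + 1 + 1 + 1 + 1 + 1
7 + 3 + 2 + 1 + 1 + 1 + 1
7 + 2 + 2 + 2 + 1 + 1 + 1
6 + 5 + 1 + 1 + 1 + 1 + 1
6 + 4 + 2 + 1 + 1 + 1 + 1
6 + 3 + 3 + 1 + 1 + 1 + 1
6 + 3 + 2 + 2 + 1 + 1 + 1
6 + 2 + 2 + 2 + 2 + 1 + 1
5 + 5 + 2 + 1 + 1 + 1 + 1
5 + 4 + 3 + 1 + 1 + 1 + 1
…and 14 more, for 26 total.

26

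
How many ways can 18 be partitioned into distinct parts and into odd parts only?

5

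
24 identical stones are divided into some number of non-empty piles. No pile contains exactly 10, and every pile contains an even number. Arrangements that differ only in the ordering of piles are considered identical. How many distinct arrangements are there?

A partial list (first 12 by largest part):
24
22 + 2
20 + 4
20 + 2 + 2
18 + 6
18 + 4 + 2
18 + 2 + 2 + 2
16 + 8
16 + 6 + 2
16 + 4 + 4
16 + 4 + 2 + 2
16 + 2 + 2 + 2 + 2
…and 50 more, for 62 total.

62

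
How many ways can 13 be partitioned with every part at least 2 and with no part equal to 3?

12

The partitions of 13 that satisfy the conditions:
13
11+2
9+4
9+2+2
8+5
7+6
7+4+2
7+2+2+2
6+5+2
5+4+4
5+4+2+2
5+2+2+2+2
That's 12 in total.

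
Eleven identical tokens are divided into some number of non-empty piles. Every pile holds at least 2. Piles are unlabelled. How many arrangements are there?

14

Listing the qualifying partitions of 11:
11
9, 2
8, 3
7, 4
7, 2, 2
6, 5
6, 3, 2
5, 4, 2
5, 3, 3
5, 2, 2, 2
4, 4, 3
4, 3, 2, 2
3, 3, 3, 2
3, 2, 2, 2, 2
That's 14 in total.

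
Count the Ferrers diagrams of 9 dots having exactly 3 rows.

Enumerating:
7,1,1
6,2,1
5,3,1
5,2,2
4,4,1
4,3,2
3,3,3
That's 7 in total.

7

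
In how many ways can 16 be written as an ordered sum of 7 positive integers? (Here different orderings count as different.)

By stars and bars with positive parts, the count is C(15,6) = 5005.

5005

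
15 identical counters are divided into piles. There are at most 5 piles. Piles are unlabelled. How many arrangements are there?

Systematic enumeration (by largest part, then next-largest, …) yields 84.

84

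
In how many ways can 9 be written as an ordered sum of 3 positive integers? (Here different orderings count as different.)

Place 2 bars in the 8 internal gaps of a row of 9 dots: C(8,2) = 28.

28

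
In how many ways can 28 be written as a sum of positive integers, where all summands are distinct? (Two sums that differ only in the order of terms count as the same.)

222

A full systematic count gives 222.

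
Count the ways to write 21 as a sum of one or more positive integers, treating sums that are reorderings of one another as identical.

792

Direct enumeration gives 792 partitions.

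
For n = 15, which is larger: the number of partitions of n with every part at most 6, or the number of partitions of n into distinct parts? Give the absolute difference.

83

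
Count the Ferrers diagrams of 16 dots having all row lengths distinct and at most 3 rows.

22

Listing the qualifying partitions of 16:
16
15 + 1
14 + 2
13 + 3
13 + 2 + 1
12 + 4
12 + 3 + 1
11 + 5
11 + 4 + 1
11 + 3 + 2
10 + 6
10 + 5 + 1
10 + 4 + 2
9 + 7
9 + 6 + 1
9 + 5 + 2
9 + 4 + 3
8 + 7 + 1
8 + 6 + 2
8 + 5 + 3
7 + 6 + 3
7 + 5 + 4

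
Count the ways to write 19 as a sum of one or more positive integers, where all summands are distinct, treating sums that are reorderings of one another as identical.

There are too many to list fully; the first 12 (by largest part) are:
19
18+1
17+2
16+3
16+2+1
15+4
15+3+1
14+5
14+4+1
14+3+2
13+6
13+5+1
…and 42 more, for 54 total.

54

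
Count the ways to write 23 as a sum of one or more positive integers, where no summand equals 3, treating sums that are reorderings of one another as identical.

628

Direct enumeration gives 628 partitions.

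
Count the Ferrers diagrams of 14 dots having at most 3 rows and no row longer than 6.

4

Listing the qualifying partitions of 14:
2,6,6
3,5,6
4,4,6
4,5,5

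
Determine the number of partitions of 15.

A full systematic count gives 176.

176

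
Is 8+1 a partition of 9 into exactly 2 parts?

The parts sum to 9, and the condition 'there are exactly 2 summands' holds.

Yes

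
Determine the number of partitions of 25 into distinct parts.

Systematic enumeration (by largest part, then next-largest, …) yields 142.

142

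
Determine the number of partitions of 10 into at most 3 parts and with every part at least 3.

5

The partitions of 10 that satisfy the conditions:
10
7 + 3
6 + 4
5 + 5
4 + 3 + 3
Counting gives 5.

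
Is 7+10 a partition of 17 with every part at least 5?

Yes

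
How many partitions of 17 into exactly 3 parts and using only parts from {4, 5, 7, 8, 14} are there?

2

The partitions of 17 that satisfy the conditions:
4,5,8
5,5,7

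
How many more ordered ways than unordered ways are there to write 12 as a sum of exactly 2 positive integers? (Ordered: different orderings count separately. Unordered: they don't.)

5

Ordered (compositions into 2 parts): C(11,1) = 11.
Unordered (partitions into 2 parts): 6.
Difference: 11 − 6 = 5.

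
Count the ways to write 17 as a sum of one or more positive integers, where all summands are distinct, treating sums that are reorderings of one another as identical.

38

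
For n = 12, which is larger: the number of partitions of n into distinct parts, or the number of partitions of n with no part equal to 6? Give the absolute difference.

51

Partitions of 12 into distinct parts: 15.
Partitions of 12 with no part equal to 6: 66.
|15 − 66| = 51.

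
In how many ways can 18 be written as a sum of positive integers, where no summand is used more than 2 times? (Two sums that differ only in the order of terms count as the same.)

135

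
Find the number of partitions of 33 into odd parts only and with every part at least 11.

2

Listing the qualifying partitions of 33:
33
11+11+11
Counting gives 2.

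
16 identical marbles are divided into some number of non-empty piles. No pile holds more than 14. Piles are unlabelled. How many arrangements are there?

Direct enumeration gives 229 partitions.

229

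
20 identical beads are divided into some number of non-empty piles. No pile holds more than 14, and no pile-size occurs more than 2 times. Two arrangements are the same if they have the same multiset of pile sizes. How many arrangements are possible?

There are 187 such partitions.

187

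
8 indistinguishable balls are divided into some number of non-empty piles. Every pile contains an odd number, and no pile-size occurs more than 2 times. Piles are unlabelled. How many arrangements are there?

They are:
7+1
5+3
3+3+1+1
Counting gives 3.

3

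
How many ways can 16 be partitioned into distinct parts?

A partial list (first 12 by largest part):
16
15+1
14+2
13+3
13+2+1
12+4
12+3+1
11+5
11+4+1
11+3+2
10+6
10+5+1
…and 20 more, for 32 total.

32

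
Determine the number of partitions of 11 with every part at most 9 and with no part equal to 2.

24

They are:
9+1+1
8+3
8+1+1+1
7+4
7+3+1
7+1+1+1+1
6+5
6+4+1
6+3+1+1
6+1+1+1+1+1
5+5+1
5+4+1+1
5+3+3
5+3+1+1+1
5+1+1+1+1+1+1
4+4+3
4+4+1+1+1
4+3+3+1
4+3+1+1+1+1
4+1+1+1+1+1+1+1
3+3+3+1+1
3+3+1+1+1+1+1
3+1+1+1+1+1+1+1+1
1+1+1+1+1+1+1+1+1+1+1
That's 24 in total.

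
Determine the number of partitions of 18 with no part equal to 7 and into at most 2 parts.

Enumerating:
18
17,1
16,2
15,3
14,4
13,5
12,6
10,8
9,9

9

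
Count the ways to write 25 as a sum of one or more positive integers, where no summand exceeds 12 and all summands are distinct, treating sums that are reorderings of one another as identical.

72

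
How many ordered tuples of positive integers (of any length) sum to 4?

8

Each of the 3 gaps between 4 units is either a break or not: 2^3 = 8.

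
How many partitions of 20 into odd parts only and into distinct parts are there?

7

They are:
1,19
3,17
5,15
7,13
9,11
1,3,5,11
1,3,7,9
That's 7 in total.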